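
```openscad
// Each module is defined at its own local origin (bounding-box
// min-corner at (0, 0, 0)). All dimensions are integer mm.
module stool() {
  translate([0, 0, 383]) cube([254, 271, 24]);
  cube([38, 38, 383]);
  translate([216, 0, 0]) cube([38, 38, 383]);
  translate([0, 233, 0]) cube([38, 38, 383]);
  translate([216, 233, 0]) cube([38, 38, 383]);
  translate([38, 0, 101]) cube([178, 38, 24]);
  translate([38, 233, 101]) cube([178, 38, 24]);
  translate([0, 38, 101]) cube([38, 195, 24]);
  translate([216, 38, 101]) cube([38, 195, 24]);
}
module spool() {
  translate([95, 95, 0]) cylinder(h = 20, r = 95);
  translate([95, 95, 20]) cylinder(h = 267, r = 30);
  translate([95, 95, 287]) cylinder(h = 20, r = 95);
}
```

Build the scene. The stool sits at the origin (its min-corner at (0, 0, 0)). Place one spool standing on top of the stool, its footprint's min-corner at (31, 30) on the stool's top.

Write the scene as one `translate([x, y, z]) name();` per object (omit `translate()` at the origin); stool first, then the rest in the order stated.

stool();
translate([31, 30, 407]) spool();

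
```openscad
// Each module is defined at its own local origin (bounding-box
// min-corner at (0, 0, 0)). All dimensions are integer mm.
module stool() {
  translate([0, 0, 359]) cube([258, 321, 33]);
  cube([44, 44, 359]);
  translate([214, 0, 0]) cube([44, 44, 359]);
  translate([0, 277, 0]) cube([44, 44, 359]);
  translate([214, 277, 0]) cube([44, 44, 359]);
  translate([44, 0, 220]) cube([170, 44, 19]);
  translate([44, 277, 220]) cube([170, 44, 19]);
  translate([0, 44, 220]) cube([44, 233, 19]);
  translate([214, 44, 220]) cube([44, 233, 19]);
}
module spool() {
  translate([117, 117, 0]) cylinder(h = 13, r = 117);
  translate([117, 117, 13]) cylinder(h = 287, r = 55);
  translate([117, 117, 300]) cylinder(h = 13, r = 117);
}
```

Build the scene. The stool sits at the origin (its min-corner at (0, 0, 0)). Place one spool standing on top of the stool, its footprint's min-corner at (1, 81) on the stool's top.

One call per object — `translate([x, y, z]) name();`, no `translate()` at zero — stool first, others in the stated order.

stool();
translate([1, 81, 392]) spool();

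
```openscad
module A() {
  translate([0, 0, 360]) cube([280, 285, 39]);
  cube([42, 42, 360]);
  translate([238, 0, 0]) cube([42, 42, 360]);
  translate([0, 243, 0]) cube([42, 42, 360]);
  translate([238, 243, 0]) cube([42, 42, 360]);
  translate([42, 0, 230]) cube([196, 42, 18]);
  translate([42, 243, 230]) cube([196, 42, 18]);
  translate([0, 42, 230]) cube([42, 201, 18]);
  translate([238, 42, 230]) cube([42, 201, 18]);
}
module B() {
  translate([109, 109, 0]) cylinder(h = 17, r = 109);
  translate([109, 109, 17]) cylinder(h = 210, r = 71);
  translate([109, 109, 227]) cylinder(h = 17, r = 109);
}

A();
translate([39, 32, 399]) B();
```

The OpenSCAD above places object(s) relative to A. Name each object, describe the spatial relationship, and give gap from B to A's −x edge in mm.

The spool's min-x is at 39; the stool's min-x is 0; gap = 39 mm.

A is a stool. B is a spool. The spool is on top of the stool. The gap from the spool to the stool's −x edge is 39 mm.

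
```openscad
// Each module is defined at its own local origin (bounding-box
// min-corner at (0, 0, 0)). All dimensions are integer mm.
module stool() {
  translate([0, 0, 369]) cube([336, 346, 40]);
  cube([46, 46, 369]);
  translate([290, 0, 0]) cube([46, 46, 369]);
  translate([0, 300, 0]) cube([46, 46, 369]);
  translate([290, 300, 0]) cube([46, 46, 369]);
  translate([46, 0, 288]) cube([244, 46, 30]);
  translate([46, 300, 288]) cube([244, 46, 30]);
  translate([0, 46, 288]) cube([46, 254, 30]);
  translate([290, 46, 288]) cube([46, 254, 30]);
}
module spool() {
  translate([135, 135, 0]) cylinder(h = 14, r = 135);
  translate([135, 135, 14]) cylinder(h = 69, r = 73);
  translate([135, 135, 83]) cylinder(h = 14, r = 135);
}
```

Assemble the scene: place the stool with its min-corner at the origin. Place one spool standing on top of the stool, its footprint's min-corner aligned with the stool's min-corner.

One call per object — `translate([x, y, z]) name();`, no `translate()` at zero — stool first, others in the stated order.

stool();
translate([0, 0, 409]) spool();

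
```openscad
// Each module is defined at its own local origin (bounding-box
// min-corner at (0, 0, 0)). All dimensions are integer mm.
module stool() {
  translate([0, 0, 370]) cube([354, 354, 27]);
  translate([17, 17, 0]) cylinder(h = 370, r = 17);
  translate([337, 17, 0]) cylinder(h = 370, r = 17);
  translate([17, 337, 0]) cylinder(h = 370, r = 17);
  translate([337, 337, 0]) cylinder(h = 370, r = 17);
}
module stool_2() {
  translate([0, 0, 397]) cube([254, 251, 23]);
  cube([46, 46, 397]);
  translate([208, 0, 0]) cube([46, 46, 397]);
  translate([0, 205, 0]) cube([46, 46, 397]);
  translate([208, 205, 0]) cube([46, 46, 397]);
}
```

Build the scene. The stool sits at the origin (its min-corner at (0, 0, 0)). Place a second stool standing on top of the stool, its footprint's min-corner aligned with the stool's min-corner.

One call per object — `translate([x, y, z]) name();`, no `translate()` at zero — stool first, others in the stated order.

stool();
translate([0, 0, 397]) stool_2();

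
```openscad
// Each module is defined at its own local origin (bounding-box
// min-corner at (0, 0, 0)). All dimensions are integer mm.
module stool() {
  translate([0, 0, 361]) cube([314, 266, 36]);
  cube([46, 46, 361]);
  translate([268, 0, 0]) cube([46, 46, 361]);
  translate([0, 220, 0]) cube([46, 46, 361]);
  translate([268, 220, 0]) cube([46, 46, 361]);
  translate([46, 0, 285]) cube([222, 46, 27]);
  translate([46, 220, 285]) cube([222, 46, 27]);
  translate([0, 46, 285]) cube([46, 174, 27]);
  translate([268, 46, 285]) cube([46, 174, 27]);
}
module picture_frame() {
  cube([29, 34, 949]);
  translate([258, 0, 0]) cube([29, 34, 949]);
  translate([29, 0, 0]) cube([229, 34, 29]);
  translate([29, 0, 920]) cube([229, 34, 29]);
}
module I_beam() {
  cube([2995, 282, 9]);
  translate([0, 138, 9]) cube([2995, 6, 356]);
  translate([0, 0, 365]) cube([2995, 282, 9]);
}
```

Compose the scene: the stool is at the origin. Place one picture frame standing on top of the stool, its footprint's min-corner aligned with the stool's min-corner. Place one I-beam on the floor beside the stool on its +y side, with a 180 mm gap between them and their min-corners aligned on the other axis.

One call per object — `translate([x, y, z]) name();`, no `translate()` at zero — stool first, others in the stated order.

stool();
translate([0, 0, 397]) picture_frame();
translate([0, 446, 0]) I_beam();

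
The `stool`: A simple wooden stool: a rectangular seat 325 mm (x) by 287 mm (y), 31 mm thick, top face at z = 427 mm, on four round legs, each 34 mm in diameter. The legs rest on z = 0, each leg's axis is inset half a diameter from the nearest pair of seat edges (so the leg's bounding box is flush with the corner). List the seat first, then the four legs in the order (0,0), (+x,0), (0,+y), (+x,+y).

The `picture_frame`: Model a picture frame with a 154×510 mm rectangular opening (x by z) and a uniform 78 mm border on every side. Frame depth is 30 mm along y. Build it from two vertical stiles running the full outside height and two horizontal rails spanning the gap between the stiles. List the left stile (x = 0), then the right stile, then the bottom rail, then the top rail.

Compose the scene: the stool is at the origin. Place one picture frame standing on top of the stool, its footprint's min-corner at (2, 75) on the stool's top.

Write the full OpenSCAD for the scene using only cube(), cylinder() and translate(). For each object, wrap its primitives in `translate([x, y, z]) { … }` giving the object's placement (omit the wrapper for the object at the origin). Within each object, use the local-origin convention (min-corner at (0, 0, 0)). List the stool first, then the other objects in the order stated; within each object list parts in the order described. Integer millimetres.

translate([0, 0, 396]) cube([325, 287, 31]);
translate([17, 17, 0]) cylinder(h = 396, r = 17);
translate([308, 17, 0]) cylinder(h = 396, r = 17);
translate([17, 270, 0]) cylinder(h = 396, r = 17);
translate([308, 270, 0]) cylinder(h = 396, r = 17);
translate([2, 75, 427]) {
  cube([78, 30, 666]);
  translate([232, 0, 0]) cube([78, 30, 666]);
  translate([78, 0, 0]) cube([154, 30, 78]);
  translate([78, 0, 588]) cube([154, 30, 78]);
}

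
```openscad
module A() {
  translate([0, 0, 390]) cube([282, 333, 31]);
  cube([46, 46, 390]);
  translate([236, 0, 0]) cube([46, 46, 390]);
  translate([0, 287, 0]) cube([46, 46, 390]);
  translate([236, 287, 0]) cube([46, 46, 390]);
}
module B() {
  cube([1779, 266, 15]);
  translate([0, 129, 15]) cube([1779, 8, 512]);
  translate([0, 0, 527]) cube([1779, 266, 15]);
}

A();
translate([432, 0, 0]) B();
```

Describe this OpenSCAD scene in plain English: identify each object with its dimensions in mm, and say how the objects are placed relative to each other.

A is a four-legged stool. The seat is 282×333 mm, 31 mm thick, top at z = 421 mm. It stands on four square legs, each 46×46 mm in cross-section, from z = 0 to the seat underside, each flush with a corner of the seat.

B is an I-beam lying along x, 1779 mm long. Overall section height 542 mm. Two flanges 266 mm wide (y) and 15 mm thick, one on the floor and one at the top; a web 8 mm thick runs between them, centred on the flange width.

The I-beam is on the floor beside the stool on its +x side.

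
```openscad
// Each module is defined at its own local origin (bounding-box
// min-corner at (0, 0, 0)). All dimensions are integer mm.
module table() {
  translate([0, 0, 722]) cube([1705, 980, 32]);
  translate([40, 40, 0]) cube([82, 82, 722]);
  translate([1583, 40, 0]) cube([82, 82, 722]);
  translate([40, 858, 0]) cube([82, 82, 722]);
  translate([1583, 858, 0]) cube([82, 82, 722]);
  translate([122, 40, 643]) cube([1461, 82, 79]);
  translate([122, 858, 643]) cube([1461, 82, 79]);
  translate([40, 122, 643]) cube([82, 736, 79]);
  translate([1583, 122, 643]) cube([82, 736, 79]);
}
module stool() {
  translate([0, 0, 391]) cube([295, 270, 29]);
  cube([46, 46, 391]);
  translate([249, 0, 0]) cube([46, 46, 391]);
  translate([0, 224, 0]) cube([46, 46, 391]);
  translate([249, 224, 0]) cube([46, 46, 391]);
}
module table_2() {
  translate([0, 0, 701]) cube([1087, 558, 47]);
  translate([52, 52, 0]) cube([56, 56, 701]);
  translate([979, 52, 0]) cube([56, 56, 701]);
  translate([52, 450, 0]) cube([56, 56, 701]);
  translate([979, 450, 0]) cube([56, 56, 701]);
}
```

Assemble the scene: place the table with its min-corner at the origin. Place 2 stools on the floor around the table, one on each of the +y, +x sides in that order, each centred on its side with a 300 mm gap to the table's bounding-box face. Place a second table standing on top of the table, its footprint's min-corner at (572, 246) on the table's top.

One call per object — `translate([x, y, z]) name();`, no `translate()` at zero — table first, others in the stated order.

table();
translate([705, 1280, 0]) stool();
translate([2005, 355, 0]) stool();
translate([572, 246, 754]) table_2();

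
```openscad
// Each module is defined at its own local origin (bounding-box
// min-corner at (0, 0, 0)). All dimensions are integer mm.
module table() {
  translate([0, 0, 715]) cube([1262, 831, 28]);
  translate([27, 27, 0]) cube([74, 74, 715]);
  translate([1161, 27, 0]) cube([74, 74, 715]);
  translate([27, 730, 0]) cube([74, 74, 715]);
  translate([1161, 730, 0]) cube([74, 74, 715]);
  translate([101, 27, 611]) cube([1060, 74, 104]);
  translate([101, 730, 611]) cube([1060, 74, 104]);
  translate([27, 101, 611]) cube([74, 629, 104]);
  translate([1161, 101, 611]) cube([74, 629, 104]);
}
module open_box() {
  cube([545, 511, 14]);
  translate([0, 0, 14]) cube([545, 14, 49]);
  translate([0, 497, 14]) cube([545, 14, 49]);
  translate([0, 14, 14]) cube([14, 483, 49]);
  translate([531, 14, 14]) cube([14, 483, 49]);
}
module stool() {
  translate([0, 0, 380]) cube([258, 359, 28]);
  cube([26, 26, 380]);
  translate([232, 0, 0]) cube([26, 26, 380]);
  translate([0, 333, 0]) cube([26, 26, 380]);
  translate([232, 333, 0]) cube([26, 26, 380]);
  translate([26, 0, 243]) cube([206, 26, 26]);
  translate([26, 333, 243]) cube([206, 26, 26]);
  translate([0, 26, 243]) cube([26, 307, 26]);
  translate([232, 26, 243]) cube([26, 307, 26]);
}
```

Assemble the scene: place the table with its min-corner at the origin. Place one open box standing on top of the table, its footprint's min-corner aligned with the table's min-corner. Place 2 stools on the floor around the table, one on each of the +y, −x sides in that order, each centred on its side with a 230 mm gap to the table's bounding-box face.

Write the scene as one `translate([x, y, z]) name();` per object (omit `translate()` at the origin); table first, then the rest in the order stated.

table();
translate([0, 0, 743]) open_box();
translate([502, 1061, 0]) stool();
translate([-488, 236, 0]) stool();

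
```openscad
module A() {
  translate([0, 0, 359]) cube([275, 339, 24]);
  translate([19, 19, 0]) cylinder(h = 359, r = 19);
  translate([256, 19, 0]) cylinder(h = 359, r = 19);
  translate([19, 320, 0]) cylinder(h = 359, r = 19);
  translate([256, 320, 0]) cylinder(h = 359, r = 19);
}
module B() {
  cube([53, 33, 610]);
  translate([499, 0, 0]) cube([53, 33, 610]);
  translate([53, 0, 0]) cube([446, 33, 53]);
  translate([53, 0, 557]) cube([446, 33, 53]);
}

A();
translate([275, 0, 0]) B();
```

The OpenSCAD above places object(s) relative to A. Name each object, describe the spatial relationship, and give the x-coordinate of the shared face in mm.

A is a stool. B is a picture frame. The picture frame is against the stool's +x side, with their −y faces flush. The x-coordinate of the shared face is 275 mm.

The stool's +x face and the picture frame's −x face are both at x = 275 mm.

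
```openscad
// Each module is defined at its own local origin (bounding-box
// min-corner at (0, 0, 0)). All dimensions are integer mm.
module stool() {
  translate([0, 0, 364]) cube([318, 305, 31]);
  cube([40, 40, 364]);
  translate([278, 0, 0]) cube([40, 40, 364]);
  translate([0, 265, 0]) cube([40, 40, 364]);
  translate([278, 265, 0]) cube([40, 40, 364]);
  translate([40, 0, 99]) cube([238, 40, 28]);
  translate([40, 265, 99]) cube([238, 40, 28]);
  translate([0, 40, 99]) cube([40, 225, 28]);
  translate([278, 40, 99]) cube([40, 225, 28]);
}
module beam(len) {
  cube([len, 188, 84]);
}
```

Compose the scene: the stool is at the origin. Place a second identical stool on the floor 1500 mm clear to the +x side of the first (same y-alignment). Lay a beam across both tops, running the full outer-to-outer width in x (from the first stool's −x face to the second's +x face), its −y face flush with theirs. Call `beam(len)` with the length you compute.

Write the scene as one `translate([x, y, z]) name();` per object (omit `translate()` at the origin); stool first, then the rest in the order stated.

stool();
translate([1818, 0, 0]) stool();
translate([0, 0, 395]) beam(2136);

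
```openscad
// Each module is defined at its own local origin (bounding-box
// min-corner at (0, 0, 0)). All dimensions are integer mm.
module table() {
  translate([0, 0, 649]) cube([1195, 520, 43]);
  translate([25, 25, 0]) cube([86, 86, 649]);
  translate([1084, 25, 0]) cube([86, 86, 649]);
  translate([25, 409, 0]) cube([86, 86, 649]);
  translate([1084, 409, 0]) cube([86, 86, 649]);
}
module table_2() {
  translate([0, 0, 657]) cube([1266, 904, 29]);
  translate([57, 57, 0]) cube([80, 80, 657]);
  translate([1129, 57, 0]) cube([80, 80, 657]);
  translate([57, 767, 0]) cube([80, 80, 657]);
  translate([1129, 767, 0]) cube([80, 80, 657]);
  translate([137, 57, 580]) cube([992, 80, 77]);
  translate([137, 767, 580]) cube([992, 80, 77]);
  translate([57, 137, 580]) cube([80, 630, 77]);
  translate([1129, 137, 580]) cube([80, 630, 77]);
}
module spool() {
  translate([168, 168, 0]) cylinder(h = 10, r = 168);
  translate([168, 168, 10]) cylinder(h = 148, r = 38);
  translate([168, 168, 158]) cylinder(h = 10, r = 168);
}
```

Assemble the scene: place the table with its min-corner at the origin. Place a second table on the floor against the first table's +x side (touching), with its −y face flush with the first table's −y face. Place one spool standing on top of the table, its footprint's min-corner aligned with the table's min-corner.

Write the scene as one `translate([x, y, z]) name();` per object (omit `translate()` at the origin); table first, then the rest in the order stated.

table();
translate([1195, 0, 0]) table_2();
translate([0, 0, 692]) spool();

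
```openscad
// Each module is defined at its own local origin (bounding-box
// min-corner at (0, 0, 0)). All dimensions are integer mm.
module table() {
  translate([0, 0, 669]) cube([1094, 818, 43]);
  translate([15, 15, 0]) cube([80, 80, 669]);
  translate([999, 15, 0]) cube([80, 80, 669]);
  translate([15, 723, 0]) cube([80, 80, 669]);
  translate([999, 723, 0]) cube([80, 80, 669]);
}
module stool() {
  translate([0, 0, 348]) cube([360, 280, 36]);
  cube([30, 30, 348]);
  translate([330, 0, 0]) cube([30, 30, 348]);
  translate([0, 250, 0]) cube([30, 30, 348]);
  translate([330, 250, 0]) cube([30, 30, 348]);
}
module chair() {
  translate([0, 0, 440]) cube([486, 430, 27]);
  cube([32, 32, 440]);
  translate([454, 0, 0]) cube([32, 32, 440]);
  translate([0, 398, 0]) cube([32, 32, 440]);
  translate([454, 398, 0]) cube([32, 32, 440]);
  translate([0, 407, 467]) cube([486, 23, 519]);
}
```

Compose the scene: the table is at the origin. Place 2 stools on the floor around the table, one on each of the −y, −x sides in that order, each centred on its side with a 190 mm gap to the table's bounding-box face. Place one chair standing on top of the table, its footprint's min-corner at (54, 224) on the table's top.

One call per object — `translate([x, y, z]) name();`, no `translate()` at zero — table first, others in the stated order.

table();
translate([367, -470, 0]) stool();
translate([-550, 269, 0]) stool();
translate([54, 224, 712]) chair();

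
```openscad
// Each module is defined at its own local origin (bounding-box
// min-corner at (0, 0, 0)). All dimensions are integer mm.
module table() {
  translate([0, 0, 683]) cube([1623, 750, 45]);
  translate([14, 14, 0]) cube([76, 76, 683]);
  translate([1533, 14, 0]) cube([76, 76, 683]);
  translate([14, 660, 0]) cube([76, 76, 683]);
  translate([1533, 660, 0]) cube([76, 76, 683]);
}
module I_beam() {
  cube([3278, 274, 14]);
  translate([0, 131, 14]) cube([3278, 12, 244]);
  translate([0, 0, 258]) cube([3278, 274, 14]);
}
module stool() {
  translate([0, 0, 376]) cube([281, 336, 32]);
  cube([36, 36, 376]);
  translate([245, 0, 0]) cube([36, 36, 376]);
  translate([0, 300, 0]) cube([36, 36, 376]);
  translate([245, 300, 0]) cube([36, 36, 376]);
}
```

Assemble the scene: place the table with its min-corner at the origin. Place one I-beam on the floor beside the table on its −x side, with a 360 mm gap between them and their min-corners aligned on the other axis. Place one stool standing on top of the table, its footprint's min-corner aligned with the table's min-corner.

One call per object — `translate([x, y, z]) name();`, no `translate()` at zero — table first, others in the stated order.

table();
translate([-3638, 0, 0]) I_beam();
translate([0, 0, 728]) stool();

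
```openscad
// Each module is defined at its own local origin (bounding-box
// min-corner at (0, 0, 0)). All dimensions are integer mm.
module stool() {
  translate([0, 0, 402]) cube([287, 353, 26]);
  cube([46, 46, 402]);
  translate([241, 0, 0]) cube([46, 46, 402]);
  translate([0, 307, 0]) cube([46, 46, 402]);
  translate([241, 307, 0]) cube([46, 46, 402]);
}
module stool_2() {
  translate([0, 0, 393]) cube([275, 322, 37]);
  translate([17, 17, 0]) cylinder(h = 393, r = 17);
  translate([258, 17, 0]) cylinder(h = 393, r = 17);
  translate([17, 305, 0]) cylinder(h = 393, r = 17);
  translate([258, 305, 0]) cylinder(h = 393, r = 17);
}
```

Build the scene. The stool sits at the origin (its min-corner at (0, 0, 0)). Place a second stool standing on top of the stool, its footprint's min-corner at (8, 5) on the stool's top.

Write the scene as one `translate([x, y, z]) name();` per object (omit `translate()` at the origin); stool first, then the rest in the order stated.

stool();
translate([8, 5, 428]) stool_2();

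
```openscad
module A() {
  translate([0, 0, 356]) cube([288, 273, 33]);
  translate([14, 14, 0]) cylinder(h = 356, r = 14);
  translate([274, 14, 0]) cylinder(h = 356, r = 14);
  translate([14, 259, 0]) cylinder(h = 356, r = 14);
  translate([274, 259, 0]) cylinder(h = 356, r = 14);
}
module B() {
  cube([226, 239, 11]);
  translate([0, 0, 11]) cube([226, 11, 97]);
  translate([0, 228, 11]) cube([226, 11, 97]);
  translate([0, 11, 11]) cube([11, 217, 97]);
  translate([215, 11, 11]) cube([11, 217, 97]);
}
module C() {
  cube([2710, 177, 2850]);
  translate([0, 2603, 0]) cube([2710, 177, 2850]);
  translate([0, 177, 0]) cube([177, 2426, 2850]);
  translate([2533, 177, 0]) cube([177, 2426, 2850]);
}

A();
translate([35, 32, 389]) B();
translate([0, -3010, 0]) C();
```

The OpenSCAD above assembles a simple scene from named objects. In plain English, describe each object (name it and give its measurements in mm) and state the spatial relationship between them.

A is a four-legged stool. The seat is 288×273 mm, 33 mm thick, top at z = 389 mm. It stands on four round legs, each 28 mm in diameter, from z = 0 to the seat underside, each leg's axis is inset half a diameter from the nearest pair of seat edges (so the leg's bounding box is flush with the corner).

B is an open storage box with external size 226×239×108 mm and wall thickness 11 mm (the base is also 11 mm thick). The base covers the whole footprint; the four walls stand on the base, with the y-facing walls full-width and the x-facing walls fitting between their inner faces.

C is a box-shaped house frame (walls only): outside footprint 2710×2780 mm, wall height 2850 mm, wall thickness 177 mm. The two y-facing walls run the full x-width; the two x-facing walls fit between the inner faces of the y-facing walls.

The open box is on top of the stool. The house frame is on the floor beside the stool on its −y side.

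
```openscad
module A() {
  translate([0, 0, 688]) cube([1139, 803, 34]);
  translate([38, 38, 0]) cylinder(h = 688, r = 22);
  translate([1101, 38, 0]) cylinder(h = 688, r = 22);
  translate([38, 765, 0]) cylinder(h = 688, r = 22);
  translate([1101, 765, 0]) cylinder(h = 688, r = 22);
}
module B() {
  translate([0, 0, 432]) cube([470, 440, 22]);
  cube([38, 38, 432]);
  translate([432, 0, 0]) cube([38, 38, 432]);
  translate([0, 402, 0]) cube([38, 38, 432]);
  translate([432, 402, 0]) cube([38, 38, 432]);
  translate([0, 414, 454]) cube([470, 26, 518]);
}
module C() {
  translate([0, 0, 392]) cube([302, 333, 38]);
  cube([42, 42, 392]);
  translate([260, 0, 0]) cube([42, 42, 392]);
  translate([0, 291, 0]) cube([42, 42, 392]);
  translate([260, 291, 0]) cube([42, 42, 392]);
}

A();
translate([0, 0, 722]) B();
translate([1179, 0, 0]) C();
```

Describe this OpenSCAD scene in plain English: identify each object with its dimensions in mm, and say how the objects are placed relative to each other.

A is a rectangular dining table. The top is 1139×803×34 mm with its upper surface at z = 722 mm. It stands on four round legs of 44 mm diameter, each leg's bounding box inset 16 mm from the nearest pair of top edges, running from the floor to the underside of the top.

B is a chair: 470×440 mm seat, 22 mm thick, top at z = 454 mm, on four 38 mm square corner legs flush with the seat edges. A 26 mm thick backrest slab spans the full seat width, extending 518 mm above the seat top, its back face flush with the seat's +y edge.

C is a four-legged stool. The seat is a 302×333×38 mm slab whose top surface is at z = 430 mm; four square legs, each 42×42 mm in cross-section, run from the floor (z = 0) to the underside of the seat, each flush with a corner of the seat.

The chair is on top of the table. The stool is on the floor beside the table on its +x side.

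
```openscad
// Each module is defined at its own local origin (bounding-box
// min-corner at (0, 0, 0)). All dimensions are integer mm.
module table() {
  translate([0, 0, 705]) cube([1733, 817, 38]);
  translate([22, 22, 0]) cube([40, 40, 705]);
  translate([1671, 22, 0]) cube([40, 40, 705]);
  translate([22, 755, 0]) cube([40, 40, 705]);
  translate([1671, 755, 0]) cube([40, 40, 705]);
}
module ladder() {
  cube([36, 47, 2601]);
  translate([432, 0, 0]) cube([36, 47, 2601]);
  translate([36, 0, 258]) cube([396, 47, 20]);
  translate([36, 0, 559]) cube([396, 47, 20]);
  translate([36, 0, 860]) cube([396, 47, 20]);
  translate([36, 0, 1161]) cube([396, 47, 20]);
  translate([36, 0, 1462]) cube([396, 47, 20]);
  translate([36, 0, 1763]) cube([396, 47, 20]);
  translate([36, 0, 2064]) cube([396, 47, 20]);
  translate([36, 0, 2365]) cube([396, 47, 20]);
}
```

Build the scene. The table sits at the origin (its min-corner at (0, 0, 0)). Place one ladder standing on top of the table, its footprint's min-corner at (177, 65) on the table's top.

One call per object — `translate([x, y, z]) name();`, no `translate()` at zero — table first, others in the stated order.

table();
translate([177, 65, 743]) ladder();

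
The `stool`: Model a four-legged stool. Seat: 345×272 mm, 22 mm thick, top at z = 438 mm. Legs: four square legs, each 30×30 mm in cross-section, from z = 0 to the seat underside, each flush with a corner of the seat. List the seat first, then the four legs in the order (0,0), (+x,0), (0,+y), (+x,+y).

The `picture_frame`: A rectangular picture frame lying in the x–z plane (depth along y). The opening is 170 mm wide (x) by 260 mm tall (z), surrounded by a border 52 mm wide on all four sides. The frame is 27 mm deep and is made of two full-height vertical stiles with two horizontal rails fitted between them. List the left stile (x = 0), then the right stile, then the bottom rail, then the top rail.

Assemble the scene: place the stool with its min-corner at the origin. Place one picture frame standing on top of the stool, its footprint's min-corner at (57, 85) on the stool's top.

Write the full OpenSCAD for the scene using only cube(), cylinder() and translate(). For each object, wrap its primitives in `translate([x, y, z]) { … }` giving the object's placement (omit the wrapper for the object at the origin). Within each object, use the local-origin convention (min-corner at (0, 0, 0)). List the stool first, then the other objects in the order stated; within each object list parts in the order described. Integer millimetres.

translate([0, 0, 416]) cube([345, 272, 22]);
cube([30, 30, 416]);
translate([315, 0, 0]) cube([30, 30, 416]);
translate([0, 242, 0]) cube([30, 30, 416]);
translate([315, 242, 0]) cube([30, 30, 416]);
translate([57, 85, 438]) {
  cube([52, 27, 364]);
  translate([222, 0, 0]) cube([52, 27, 364]);
  translate([52, 0, 0]) cube([170, 27, 52]);
  translate([52, 0, 312]) cube([170, 27, 52]);
}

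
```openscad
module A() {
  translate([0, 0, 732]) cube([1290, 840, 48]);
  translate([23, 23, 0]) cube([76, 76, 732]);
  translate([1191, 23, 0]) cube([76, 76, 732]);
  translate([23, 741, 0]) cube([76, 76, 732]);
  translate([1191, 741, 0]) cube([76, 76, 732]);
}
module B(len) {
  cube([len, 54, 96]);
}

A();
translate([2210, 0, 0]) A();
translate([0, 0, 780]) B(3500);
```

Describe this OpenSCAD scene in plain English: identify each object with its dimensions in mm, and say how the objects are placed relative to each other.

A is a table: top 1290 mm (x) × 840 mm (y), 48 mm thick, upper face at z = 780 mm, on four 76×76 mm square legs, each inset 23 mm from the nearest pair of top edges, running from z = 0 to the bottom of the top.

B is a rectangular beam 3500 mm long (x), 54 mm deep (y), 96 mm thick (z).

The beam spans the tops of two tables placed 920 mm apart, resting at z = 780 mm.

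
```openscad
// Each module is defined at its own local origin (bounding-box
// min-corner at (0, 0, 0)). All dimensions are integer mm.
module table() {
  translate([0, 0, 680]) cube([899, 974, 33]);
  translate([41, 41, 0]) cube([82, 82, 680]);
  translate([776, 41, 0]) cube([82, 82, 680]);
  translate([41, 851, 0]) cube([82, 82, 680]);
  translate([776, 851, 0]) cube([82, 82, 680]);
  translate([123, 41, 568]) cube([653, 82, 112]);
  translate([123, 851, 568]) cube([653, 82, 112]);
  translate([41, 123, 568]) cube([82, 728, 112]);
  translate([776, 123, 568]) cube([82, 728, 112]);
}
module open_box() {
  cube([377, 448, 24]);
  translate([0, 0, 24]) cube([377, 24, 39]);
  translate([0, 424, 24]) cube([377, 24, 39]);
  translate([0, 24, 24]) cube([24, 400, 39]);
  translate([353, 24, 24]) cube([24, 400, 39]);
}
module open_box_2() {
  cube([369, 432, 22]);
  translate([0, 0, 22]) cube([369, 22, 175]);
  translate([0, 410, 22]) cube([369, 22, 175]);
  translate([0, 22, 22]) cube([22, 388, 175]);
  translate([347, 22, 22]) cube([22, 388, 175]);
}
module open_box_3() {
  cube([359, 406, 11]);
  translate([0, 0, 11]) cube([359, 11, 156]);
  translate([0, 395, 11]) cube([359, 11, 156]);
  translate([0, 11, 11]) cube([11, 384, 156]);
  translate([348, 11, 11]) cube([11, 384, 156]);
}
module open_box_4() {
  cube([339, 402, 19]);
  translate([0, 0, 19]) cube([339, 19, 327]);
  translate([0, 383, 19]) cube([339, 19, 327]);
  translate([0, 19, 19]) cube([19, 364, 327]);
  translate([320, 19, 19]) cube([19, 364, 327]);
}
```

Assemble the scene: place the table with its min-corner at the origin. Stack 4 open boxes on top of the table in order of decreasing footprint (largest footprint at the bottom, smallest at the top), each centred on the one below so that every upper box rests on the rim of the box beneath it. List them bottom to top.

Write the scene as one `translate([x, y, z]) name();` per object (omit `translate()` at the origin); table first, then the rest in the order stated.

table();
translate([261, 263, 713]) open_box();
translate([265, 271, 776]) open_box_2();
translate([270, 284, 973]) open_box_3();
translate([280, 286, 1140]) open_box_4();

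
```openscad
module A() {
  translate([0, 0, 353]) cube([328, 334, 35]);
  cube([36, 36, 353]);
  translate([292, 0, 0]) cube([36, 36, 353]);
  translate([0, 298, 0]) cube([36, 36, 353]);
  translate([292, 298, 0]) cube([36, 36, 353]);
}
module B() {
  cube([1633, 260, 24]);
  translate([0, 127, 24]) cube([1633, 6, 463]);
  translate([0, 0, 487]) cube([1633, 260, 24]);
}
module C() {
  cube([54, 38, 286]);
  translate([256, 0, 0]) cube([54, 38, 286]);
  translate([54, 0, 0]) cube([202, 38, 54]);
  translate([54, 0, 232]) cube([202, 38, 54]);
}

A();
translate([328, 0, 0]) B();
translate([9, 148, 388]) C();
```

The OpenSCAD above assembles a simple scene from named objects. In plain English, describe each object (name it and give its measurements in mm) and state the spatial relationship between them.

A is a four-legged stool. The seat is a 328×334×35 mm slab whose top surface is at z = 388 mm; four square legs, each 36×36 mm in cross-section, run from the floor (z = 0) to the underside of the seat, each flush with a corner of the seat.

B is an I-beam lying along x, 1633 mm long. Overall section height 511 mm. Two flanges 260 mm wide (y) and 24 mm thick, one on the floor and one at the top; a web 6 mm thick runs between them, centred on the flange width.

C is a picture frame with a 202×178 mm rectangular opening (x by z) and a uniform 54 mm border on every side. Frame depth is 38 mm along y. It is built from two vertical stiles running the full outside height and two horizontal rails spanning the gap between the stiles.

The I-beam is against the stool's +x side, with their −y faces flush. The picture frame is on top of the stool, centred.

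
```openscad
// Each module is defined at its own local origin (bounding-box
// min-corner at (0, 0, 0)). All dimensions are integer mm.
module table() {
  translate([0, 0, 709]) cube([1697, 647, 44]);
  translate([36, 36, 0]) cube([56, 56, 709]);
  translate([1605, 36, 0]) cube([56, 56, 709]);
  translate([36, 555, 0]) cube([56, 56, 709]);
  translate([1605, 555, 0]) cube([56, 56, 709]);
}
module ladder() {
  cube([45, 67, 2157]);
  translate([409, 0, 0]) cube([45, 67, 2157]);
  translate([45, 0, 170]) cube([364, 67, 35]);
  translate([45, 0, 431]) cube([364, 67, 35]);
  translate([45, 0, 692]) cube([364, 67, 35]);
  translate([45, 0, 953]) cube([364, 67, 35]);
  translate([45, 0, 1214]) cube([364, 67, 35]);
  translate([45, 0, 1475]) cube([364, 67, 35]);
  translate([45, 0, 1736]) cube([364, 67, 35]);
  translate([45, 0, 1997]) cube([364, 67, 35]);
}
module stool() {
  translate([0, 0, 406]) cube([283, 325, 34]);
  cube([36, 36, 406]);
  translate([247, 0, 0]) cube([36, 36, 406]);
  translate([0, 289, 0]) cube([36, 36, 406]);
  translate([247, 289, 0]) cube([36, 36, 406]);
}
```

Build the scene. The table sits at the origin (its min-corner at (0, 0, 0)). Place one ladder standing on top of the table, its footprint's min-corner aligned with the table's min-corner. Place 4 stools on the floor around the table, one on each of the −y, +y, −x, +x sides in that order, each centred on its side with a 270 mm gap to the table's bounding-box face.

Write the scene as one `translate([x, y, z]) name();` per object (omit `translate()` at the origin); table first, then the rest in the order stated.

table();
translate([0, 0, 753]) ladder();
translate([707, -595, 0]) stool();
translate([707, 917, 0]) stool();
translate([-553, 161, 0]) stool();
translate([1967, 161, 0]) stool();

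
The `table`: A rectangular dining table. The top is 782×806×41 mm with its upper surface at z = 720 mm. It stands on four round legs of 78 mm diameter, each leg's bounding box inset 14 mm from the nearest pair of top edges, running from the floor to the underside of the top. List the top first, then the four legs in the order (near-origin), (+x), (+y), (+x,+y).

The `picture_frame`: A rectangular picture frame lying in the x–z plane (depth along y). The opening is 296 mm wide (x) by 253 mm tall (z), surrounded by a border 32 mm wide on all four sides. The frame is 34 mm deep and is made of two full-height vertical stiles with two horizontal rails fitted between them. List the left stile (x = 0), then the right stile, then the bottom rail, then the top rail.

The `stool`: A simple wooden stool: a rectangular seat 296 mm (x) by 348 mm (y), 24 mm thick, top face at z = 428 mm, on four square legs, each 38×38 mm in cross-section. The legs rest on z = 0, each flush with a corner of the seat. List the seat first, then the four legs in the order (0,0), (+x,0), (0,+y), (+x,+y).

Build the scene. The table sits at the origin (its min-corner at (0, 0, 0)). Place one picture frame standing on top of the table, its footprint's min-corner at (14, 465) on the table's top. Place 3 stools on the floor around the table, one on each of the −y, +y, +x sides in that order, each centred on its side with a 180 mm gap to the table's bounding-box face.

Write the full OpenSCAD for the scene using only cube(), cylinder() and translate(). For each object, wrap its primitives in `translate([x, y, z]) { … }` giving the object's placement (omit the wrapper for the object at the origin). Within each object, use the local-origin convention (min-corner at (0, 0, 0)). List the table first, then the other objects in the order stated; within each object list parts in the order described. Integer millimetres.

translate([0, 0, 679]) cube([782, 806, 41]);
translate([53, 53, 0]) cylinder(h = 679, r = 39);
translate([729, 53, 0]) cylinder(h = 679, r = 39);
translate([53, 753, 0]) cylinder(h = 679, r = 39);
translate([729, 753, 0]) cylinder(h = 679, r = 39);
translate([14, 465, 720]) {
  cube([32, 34, 317]);
  translate([328, 0, 0]) cube([32, 34, 317]);
  translate([32, 0, 0]) cube([296, 34, 32]);
  translate([32, 0, 285]) cube([296, 34, 32]);
}
translate([243, -528, 0]) {
  translate([0, 0, 404]) cube([296, 348, 24]);
  cube([38, 38, 404]);
  translate([258, 0, 0]) cube([38, 38, 404]);
  translate([0, 310, 0]) cube([38, 38, 404]);
  translate([258, 310, 0]) cube([38, 38, 404]);
}
translate([243, 986, 0]) {
  translate([0, 0, 404]) cube([296, 348, 24]);
  cube([38, 38, 404]);
  translate([258, 0, 0]) cube([38, 38, 404]);
  translate([0, 310, 0]) cube([38, 38, 404]);
  translate([258, 310, 0]) cube([38, 38, 404]);
}
translate([962, 229, 0]) {
  translate([0, 0, 404]) cube([296, 348, 24]);
  cube([38, 38, 404]);
  translate([258, 0, 0]) cube([38, 38, 404]);
  translate([0, 310, 0]) cube([38, 38, 404]);
  translate([258, 310, 0]) cube([38, 38, 404]);
}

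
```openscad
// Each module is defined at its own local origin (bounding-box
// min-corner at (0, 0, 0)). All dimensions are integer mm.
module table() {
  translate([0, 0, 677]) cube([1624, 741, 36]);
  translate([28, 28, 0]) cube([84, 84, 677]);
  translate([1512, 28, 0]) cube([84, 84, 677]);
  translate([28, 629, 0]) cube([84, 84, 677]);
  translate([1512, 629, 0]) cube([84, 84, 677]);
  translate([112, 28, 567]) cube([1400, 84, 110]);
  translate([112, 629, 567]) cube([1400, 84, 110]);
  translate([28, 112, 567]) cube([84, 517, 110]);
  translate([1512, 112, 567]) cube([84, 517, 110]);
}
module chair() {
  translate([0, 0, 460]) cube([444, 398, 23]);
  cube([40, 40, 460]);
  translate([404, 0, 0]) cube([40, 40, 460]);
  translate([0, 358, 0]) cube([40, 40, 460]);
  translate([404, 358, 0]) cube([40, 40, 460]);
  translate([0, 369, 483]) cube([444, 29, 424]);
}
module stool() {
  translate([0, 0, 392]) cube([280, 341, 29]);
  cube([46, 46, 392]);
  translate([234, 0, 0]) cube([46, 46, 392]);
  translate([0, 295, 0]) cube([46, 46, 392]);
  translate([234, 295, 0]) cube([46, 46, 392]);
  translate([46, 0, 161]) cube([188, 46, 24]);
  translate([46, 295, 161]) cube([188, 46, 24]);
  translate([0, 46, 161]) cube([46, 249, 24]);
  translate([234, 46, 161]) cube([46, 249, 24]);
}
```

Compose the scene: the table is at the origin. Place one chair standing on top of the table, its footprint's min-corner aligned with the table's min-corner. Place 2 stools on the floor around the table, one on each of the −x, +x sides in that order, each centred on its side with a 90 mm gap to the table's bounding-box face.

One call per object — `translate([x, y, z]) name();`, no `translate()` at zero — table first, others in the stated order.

table();
translate([0, 0, 713]) chair();
translate([-370, 200, 0]) stool();
translate([1714, 200, 0]) stool();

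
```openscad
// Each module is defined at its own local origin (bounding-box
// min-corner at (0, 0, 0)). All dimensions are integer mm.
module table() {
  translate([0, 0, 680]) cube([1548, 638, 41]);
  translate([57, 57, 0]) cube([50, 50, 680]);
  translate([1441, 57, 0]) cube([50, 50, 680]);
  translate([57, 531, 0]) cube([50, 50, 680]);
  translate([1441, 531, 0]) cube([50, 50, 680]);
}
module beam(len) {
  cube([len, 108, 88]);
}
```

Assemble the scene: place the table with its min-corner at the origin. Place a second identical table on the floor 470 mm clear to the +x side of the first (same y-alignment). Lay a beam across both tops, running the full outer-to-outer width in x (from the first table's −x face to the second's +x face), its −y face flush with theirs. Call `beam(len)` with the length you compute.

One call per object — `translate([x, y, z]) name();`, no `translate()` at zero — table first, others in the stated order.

table();
translate([2018, 0, 0]) table();
translate([0, 0, 721]) beam(3566);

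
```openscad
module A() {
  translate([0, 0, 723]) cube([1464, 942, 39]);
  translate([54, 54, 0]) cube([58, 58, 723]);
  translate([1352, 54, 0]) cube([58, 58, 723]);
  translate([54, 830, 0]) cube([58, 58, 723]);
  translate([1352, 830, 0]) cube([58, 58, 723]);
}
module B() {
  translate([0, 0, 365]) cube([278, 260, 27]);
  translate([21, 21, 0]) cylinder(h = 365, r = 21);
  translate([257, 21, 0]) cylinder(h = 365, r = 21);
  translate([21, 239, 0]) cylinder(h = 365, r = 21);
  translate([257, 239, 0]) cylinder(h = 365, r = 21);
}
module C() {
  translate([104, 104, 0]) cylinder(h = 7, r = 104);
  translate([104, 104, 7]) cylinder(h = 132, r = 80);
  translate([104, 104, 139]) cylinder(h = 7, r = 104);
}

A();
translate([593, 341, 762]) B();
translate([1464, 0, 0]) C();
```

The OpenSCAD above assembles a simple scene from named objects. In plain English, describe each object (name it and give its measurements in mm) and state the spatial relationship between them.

A is a table with a 1464×942 mm rectangular top, 39 mm thick, top surface at z = 762 mm, supported by four 58×58 mm square legs, each inset 54 mm from the nearest pair of top edges, running from the floor.

B is a simple wooden stool: a rectangular seat 278 mm (x) by 260 mm (y), 27 mm thick, top face at z = 392 mm, on four round legs, each 42 mm in diameter. The legs rest on z = 0, each leg's axis is inset half a diameter from the nearest pair of seat edges (so the leg's bounding box is flush with the corner).

C is a spool: two coaxial disc flanges of radius 104 mm and thickness 7 mm, joined by a core cylinder of radius 80 mm and height 132 mm. The lower flange rests on z = 0 and the three cylinders share a vertical axis.

The stool is on top of the table, centred. The spool is against the table's +x side, with their −y faces flush.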